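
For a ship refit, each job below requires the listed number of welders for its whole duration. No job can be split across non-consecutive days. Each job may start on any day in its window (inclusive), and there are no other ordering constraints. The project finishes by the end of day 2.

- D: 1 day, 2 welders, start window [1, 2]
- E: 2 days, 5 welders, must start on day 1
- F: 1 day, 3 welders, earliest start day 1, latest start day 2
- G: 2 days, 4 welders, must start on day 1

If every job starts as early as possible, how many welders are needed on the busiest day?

14

Early-start schedule: D@1, E@1, F@1, G@1.
Load per day: day 1: 14, day 2: 9.
Peak is 14.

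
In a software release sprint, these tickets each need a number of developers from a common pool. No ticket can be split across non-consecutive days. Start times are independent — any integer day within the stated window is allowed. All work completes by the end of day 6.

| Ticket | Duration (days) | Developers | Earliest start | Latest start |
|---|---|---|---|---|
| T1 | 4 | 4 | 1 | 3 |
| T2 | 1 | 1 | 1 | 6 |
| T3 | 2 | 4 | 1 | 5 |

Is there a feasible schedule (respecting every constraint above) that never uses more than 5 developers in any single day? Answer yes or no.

Schedule T1@1, T2@1, T3@5: d1:5  d2:4  d3:4  d4:4  d5:4  d6:4 — peak 5 ≤ 5.

yes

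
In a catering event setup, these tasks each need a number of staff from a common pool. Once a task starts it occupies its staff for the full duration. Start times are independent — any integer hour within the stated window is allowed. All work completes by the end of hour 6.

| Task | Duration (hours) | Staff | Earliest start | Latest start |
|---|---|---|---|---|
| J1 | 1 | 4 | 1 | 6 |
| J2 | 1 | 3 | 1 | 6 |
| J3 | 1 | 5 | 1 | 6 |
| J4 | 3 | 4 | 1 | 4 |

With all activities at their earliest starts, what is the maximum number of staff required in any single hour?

16

Early-start schedule: J1@1, J2@1, J3@1, J4@1.
Load per hour: hour 1: 16, hour 2: 4, hour 3: 4, hour 4: 0, hour 5: 0, hour 6: 0.
Peak is 16.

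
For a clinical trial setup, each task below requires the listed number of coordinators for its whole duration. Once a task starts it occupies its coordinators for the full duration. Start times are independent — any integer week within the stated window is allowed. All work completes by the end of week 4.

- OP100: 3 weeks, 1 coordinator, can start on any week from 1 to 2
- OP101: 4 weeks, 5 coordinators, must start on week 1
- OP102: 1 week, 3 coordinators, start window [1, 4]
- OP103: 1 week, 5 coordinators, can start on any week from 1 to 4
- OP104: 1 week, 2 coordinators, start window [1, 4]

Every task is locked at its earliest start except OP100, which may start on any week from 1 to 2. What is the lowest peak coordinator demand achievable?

15

OP100@1: w1:16  w2:6  w3:6  w4:5 → peak 16
OP100@2: w1:15  w2:6  w3:6  w4:6 → peak 15
Best is OP100@2, peak 15.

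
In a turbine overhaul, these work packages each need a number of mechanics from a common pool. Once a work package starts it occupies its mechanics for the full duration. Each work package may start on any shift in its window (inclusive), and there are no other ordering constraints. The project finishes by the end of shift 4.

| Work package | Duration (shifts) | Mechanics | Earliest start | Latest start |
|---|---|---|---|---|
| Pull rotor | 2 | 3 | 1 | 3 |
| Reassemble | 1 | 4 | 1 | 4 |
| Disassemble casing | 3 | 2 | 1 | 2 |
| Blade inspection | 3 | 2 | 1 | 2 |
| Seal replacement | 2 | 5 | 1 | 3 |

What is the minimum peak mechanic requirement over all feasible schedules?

Early-start (Pull rotor@1, Reassemble@1, Disassemble casing@1, Blade inspection@1, Seal replacement@1) gives peak 16: s1:16  s2:12  s3:4  s4:0.
Shift Blade inspection→2, Seal replacement→3.
Schedule Pull rotor@1, Reassemble@1, Disassemble casing@1, Blade inspection@2, Seal replacement@3: s1:9  s2:7  s3:9  s4:7 — peak 9.

9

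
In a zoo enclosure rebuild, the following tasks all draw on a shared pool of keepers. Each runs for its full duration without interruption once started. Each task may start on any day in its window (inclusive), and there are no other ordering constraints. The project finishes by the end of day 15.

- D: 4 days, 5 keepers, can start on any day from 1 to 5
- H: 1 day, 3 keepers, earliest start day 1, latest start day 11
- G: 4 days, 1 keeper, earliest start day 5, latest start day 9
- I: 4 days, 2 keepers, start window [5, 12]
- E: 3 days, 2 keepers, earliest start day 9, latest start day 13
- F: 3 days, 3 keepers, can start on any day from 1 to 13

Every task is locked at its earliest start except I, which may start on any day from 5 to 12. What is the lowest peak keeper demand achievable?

11

I@5: d1:11  d2:8  d3:8  d4:5  d5:3  d6:3  d7:3  d8:3  d9:2  d10:2  d11:2  d12:0  d13:0  d14:0  d15:0 → peak 11
I@6: d1:11  d2:8  d3:8  d4:5  d5:1  d6:3  d7:3  d8:3  d9:4  d10:2  d11:2  d12:0  d13:0  d14:0  d15:0 → peak 11
I@7: d1:11  d2:8  d3:8  d4:5  d5:1  d6:1  d7:3  d8:3  d9:4  d10:4  d11:2  d12:0  d13:0  d14:0  d15:0 → peak 11
I@8: d1:11  d2:8  d3:8  d4:5  d5:1  d6:1  d7:1  d8:3  d9:4  d10:4  d11:4  d12:0  d13:0  d14:0  d15:0 → peak 11
I@9: d1:11  d2:8  d3:8  d4:5  d5:1  d6:1  d7:1  d8:1  d9:4  d10:4  d11:4  d12:2  d13:0  d14:0  d15:0 → peak 11
I@10: d1:11  d2:8  d3:8  d4:5  d5:1  d6:1  d7:1  d8:1  d9:2  d10:4  d11:4  d12:2  d13:2  d14:0  d15:0 → peak 11
I@11: d1:11  d2:8  d3:8  d4:5  d5:1  d6:1  d7:1  d8:1  d9:2  d10:2  d11:4  d12:2  d13:2  d14:2  d15:0 → peak 11
I@12: d1:11  d2:8  d3:8  d4:5  d5:1  d6:1  d7:1  d8:1  d9:2  d10:2  d11:2  d12:2  d13:2  d14:2  d15:2 → peak 11
Best is I@5, peak 11.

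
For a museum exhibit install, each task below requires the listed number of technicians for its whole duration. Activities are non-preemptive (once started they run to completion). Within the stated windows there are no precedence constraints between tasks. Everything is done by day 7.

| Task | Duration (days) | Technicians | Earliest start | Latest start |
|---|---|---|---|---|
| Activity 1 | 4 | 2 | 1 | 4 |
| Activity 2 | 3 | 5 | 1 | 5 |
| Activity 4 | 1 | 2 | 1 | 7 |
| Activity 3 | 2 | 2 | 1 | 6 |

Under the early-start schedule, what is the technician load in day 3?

7

At early start, day 3 has: Activity 1, Activity 2.
Demand: 2 + 5 = 7.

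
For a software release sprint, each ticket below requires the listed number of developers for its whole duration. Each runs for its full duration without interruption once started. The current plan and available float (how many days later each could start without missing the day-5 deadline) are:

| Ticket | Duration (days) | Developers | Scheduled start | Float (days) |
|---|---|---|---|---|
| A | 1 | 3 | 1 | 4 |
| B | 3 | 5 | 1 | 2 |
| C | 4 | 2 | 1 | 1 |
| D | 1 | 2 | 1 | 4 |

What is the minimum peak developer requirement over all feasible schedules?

7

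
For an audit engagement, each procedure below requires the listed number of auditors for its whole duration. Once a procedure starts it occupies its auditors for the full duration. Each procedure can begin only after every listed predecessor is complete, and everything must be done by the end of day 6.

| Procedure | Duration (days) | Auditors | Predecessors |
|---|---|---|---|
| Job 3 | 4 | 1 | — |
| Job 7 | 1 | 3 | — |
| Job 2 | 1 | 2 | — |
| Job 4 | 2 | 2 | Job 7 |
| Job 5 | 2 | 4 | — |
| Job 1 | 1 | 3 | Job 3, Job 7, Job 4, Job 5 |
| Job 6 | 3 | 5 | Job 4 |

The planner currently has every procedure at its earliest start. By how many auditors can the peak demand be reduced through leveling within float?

2

Early-start peak: d1:10  d2:7  d3:3  d4:6  d5:8  d6:5 ⇒ 10.
Leveled (Job 3@1, Job 7@1, Job 2@1, Job 4@2, Job 5@2, Job 1@5, Job 6@4): d1:6  d2:7  d3:7  d4:6  d5:8  d6:5 ⇒ 8.
Reduction 10 − 8 = 2.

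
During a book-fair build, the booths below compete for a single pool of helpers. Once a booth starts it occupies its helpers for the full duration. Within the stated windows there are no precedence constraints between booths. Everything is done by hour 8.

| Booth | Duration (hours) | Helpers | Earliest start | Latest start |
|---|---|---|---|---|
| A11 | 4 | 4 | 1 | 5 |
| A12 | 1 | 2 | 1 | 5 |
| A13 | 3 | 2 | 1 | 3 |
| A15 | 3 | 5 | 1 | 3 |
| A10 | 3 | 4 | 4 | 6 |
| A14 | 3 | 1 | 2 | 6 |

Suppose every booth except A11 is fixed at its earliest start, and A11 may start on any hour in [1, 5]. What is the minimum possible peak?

9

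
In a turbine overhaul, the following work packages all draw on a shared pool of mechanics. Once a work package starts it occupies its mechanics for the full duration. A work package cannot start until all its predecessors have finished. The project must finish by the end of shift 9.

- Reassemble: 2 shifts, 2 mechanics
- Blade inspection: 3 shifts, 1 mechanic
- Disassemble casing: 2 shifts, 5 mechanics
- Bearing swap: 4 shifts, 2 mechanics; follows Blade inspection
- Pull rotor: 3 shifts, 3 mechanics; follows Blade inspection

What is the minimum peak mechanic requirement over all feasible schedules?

5

Early-start (Reassemble@1, Blade inspection@1, Disassemble casing@1, Bearing swap@4, Pull rotor@4) gives peak 8: s1:8  s2:8  s3:1  s4:5  s5:5  s6:5  s7:2  s8:0  s9:0.
Shift Disassemble casing→4, Bearing swap→6, Pull rotor→6.
Schedule Reassemble@1, Blade inspection@1, Disassemble casing@4, Bearing swap@6, Pull rotor@6: s1:3  s2:3  s3:1  s4:5  s5:5  s6:5  s7:5  s8:5  s9:2 — peak 5.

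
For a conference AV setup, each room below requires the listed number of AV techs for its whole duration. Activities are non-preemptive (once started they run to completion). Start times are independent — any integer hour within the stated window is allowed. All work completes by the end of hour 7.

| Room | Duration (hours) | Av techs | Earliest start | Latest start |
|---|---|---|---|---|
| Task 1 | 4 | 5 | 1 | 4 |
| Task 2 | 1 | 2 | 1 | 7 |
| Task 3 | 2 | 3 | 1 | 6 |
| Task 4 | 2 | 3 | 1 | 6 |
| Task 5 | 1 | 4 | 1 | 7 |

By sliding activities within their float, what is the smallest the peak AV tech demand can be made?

Early-start (Task 1@1, Task 2@1, Task 3@1, Task 4@1, Task 5@1) gives peak 17: h1:17  h2:11  h3:5  h4:5  h5:0  h6:0  h7:0.
Shift Task 2→5, Task 3→6, Task 4→6, Task 5→5.
Schedule Task 1@1, Task 2@5, Task 3@6, Task 4@6, Task 5@5: h1:5  h2:5  h3:5  h4:5  h5:6  h6:6  h7:6 — peak 6.
Total AV tech-hours = 38 over 7 hours ⇒ peak ≥ ⌈38/7⌉ = 6, so 6 is optimal.

6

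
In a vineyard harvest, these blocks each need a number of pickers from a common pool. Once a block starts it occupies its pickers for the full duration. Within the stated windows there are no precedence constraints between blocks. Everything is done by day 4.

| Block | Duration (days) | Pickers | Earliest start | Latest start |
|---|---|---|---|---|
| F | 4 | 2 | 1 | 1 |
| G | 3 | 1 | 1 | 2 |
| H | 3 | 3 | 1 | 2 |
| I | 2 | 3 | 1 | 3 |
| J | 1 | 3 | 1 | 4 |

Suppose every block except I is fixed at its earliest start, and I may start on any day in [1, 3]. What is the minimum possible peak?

I@1: d1:12  d2:9  d3:6  d4:2 → peak 12
I@2: d1:9  d2:9  d3:9  d4:2 → peak 9
I@3: d1:9  d2:6  d3:9  d4:5 → peak 9
Best is I@2, peak 9.

9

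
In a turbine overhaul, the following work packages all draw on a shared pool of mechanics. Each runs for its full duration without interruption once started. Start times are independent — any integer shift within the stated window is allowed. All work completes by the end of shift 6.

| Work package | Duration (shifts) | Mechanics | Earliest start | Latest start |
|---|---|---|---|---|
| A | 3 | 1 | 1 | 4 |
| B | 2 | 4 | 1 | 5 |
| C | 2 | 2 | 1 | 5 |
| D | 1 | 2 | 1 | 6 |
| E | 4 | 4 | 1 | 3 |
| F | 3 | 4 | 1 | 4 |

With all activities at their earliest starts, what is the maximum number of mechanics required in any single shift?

17

Early-start schedule: A@1, B@1, C@1, D@1, E@1, F@1.
Load per shift: shift 1: 17, shift 2: 15, shift 3: 9, shift 4: 4, shift 5: 0, shift 6: 0.
Peak is 17.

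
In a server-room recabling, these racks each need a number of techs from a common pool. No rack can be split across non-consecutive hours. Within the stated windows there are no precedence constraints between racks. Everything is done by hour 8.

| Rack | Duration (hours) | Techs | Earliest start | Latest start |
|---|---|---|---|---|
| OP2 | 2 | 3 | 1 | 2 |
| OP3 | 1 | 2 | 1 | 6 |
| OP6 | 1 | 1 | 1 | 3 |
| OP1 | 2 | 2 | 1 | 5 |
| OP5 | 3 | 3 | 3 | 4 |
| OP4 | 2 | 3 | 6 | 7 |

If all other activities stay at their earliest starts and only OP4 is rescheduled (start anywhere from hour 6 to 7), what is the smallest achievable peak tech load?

8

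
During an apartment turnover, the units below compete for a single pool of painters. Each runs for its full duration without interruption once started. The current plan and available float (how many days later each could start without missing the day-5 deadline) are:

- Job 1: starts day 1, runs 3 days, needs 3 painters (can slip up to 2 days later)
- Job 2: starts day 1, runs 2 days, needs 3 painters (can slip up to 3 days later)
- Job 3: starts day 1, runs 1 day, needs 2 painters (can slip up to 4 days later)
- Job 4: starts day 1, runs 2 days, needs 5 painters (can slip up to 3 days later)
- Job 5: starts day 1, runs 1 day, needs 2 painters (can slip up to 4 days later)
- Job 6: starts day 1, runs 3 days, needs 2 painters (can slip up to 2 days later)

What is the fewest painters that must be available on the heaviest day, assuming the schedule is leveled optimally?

Early-start (Job 1@1, Job 2@1, Job 3@1, Job 4@1, Job 5@1, Job 6@1) gives peak 17: d1:17  d2:13  d3:5  d4:0  d5:0.
Shift Job 4→4, Job 5→2, Job 6→3.
Schedule Job 1@1, Job 2@1, Job 3@1, Job 4@4, Job 5@2, Job 6@3: d1:8  d2:8  d3:5  d4:7  d5:7 — peak 8.

8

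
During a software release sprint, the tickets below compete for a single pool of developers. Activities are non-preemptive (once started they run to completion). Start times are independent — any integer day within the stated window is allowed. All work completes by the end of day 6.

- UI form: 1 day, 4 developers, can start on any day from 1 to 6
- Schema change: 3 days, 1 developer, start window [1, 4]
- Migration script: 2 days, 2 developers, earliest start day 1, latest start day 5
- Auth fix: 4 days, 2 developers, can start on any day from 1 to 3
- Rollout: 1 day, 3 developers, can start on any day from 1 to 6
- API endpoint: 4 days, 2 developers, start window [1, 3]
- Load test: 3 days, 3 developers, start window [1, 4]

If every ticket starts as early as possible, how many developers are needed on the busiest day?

Early-start schedule: UI form@1, Schema change@1, Migration script@1, Auth fix@1, Rollout@1, API endpoint@1, Load test@1.
Load per day: day 1: 17, day 2: 10, day 3: 8, day 4: 4, day 5: 0, day 6: 0.
Peak is 17.

17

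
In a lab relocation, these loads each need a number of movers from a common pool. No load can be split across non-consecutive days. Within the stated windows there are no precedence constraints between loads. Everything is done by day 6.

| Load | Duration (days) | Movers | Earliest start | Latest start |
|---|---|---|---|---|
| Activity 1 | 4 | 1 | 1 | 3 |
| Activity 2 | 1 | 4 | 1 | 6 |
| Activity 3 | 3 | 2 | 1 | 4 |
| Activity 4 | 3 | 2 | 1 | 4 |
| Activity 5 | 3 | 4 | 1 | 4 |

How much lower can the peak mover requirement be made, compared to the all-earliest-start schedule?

6

Early-start peak: d1:13  d2:9  d3:9  d4:1  d5:0  d6:0 ⇒ 13.
Leveled (Activity 1@1, Activity 2@1, Activity 3@1, Activity 4@2, Activity 5@4): d1:7  d2:5  d3:5  d4:7  d5:4  d6:4 ⇒ 7.
Reduction 13 − 7 = 6.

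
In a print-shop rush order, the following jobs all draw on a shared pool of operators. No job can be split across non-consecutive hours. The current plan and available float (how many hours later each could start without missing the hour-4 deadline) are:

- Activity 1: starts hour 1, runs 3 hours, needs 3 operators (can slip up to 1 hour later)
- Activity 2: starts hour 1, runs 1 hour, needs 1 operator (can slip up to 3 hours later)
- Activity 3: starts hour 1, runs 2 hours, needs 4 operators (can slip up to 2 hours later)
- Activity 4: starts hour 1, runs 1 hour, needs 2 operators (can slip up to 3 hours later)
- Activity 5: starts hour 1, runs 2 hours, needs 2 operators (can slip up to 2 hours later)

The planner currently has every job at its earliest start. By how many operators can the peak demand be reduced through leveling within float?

5

Early-start peak: h1:12  h2:9  h3:3  h4:0 ⇒ 12.
Leveled (Activity 1@1, Activity 2@1, Activity 3@3, Activity 4@2, Activity 5@1): h1:6  h2:7  h3:7  h4:4 ⇒ 7.
Reduction 12 − 7 = 5.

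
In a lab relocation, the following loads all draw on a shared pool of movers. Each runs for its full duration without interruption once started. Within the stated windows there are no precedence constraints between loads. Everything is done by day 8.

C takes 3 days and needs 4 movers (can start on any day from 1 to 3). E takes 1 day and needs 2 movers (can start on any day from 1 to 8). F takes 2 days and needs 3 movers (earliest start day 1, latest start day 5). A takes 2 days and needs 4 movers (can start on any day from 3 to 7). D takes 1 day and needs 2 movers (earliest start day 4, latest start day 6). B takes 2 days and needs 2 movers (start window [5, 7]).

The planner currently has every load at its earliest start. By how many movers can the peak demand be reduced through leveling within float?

4

Early-start peak: d1:9  d2:7  d3:8  d4:6  d5:2  d6:2  d7:0  d8:0 ⇒ 9.
Leveled (C@1, E@4, F@4, A@7, D@6, B@5): d1:4  d2:4  d3:4  d4:5  d5:5  d6:4  d7:4  d8:4 ⇒ 5.
Reduction 9 − 5 = 4.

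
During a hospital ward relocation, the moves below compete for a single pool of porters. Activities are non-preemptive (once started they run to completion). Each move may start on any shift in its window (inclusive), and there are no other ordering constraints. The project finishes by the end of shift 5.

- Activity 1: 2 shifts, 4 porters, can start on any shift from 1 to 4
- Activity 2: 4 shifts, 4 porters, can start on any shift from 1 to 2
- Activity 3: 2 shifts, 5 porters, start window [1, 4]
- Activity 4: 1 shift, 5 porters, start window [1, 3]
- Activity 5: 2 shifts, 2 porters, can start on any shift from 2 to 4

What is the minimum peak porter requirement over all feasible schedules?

Early-start (Activity 1@1, Activity 2@1, Activity 3@1, Activity 4@1, Activity 5@2) gives peak 18: s1:18  s2:15  s3:6  s4:4  s5:0.
Shift Activity 2→2, Activity 3→4.
Schedule Activity 1@1, Activity 2@2, Activity 3@4, Activity 4@1, Activity 5@2: s1:9  s2:10  s3:6  s4:9  s5:9 — peak 10.

10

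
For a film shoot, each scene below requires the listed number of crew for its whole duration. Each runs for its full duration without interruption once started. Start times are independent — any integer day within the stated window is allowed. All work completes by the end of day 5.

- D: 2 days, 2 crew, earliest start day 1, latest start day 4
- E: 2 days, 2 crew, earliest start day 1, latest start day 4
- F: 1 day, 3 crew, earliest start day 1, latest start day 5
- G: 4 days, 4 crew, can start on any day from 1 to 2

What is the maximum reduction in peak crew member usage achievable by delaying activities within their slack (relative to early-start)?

Early-start peak: d1:11  d2:8  d3:4  d4:4  d5:0 ⇒ 11.
Leveled (D@1, E@3, F@1, G@2): d1:5  d2:6  d3:6  d4:6  d5:4 ⇒ 6.
Reduction 11 − 6 = 5.

5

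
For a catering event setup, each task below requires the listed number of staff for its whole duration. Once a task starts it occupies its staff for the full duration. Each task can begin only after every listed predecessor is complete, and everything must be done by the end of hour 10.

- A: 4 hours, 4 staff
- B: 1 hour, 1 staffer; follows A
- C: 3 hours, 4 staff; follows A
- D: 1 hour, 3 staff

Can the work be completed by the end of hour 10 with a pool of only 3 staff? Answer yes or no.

no

Total staffer-hours = 32; over 10 hours the average is 32/10 > 3, so some hour must exceed 3.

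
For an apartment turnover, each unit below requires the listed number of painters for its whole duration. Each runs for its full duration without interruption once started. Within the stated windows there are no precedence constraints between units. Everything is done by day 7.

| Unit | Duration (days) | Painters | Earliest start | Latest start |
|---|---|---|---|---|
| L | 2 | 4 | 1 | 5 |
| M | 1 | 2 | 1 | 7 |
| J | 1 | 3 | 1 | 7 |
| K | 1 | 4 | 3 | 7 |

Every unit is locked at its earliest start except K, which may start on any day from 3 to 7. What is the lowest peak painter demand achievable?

9

K@3: d1:9  d2:4  d3:4  d4:0  d5:0  d6:0  d7:0 → peak 9
K@4: d1:9  d2:4  d3:0  d4:4  d5:0  d6:0  d7:0 → peak 9
K@5: d1:9  d2:4  d3:0  d4:0  d5:4  d6:0  d7:0 → peak 9
K@6: d1:9  d2:4  d3:0  d4:0  d5:0  d6:4  d7:0 → peak 9
K@7: d1:9  d2:4  d3:0  d4:0  d5:0  d6:0  d7:4 → peak 9
Best is K@3, peak 9.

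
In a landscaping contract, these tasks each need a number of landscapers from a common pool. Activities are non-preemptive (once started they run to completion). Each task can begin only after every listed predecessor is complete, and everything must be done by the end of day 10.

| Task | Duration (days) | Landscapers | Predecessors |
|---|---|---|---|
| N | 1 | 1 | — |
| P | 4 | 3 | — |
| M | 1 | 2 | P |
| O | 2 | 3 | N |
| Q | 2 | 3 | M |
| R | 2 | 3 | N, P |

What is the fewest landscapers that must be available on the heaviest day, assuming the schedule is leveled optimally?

5

Early-start (N@1, P@1, M@5, O@2, Q@6, R@5) gives peak 6: d1:4  d2:6  d3:6  d4:3  d5:5  d6:6  d7:3  d8:0  d9:0  d10:0.
Shift O→5, Q→7, R→9.
Schedule N@1, P@1, M@5, O@5, Q@7, R@9: d1:4  d2:3  d3:3  d4:3  d5:5  d6:3  d7:3  d8:3  d9:3  d10:3 — peak 5.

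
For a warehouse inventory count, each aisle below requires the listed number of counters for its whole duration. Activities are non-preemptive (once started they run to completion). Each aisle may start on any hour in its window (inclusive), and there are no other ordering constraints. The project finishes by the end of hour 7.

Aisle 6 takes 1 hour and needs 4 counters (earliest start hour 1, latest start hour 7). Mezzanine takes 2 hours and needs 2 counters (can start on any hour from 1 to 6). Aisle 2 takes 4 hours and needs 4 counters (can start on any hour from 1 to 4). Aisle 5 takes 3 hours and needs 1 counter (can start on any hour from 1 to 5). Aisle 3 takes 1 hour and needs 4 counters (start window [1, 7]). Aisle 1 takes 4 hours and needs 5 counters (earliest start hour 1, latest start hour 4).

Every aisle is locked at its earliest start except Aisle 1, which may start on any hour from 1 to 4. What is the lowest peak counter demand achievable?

15

Aisle 1@1: h1:20  h2:12  h3:10  h4:9  h5:0  h6:0  h7:0 → peak 20
Aisle 1@2: h1:15  h2:12  h3:10  h4:9  h5:5  h6:0  h7:0 → peak 15
Aisle 1@3: h1:15  h2:7  h3:10  h4:9  h5:5  h6:5  h7:0 → peak 15
Aisle 1@4: h1:15  h2:7  h3:5  h4:9  h5:5  h6:5  h7:5 → peak 15
Best is Aisle 1@2, peak 15.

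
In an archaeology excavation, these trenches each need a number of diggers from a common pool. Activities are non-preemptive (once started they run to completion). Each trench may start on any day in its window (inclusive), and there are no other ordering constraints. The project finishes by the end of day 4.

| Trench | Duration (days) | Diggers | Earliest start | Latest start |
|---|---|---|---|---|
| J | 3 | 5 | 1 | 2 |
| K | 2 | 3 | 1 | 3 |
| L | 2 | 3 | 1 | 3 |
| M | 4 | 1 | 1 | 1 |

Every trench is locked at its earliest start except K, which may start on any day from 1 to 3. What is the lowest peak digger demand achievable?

9

K@1: d1:12  d2:12  d3:6  d4:1 → peak 12
K@2: d1:9  d2:12  d3:9  d4:1 → peak 12
K@3: d1:9  d2:9  d3:9  d4:4 → peak 9
Best is K@3, peak 9.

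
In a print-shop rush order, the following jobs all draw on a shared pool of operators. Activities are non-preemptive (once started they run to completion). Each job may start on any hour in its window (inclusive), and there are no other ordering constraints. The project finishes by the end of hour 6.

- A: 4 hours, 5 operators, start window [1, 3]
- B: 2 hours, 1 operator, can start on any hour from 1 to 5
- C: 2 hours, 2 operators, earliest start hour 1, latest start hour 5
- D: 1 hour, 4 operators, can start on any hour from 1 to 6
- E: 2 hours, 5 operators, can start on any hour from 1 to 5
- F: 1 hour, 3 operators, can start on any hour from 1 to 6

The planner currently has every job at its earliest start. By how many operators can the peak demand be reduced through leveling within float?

Early-start peak: h1:20  h2:13  h3:5  h4:5  h5:0  h6:0 ⇒ 20.
Leveled (A@1, B@1, C@1, D@3, E@5, F@4): h1:8  h2:8  h3:9  h4:8  h5:5  h6:5 ⇒ 9.
Reduction 20 − 9 = 11.

11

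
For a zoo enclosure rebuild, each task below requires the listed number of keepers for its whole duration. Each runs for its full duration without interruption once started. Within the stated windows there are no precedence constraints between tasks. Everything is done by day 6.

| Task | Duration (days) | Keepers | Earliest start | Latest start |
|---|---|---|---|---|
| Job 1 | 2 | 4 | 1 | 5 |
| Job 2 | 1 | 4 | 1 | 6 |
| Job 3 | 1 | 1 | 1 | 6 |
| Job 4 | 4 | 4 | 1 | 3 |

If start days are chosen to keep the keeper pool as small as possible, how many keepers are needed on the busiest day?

Early-start (Job 1@1, Job 2@1, Job 3@1, Job 4@1) gives peak 13: d1:13  d2:8  d3:4  d4:4  d5:0  d6:0.
Shift Job 3→2, Job 4→3.
Schedule Job 1@1, Job 2@1, Job 3@2, Job 4@3: d1:8  d2:5  d3:4  d4:4  d5:4  d6:4 — peak 8.

8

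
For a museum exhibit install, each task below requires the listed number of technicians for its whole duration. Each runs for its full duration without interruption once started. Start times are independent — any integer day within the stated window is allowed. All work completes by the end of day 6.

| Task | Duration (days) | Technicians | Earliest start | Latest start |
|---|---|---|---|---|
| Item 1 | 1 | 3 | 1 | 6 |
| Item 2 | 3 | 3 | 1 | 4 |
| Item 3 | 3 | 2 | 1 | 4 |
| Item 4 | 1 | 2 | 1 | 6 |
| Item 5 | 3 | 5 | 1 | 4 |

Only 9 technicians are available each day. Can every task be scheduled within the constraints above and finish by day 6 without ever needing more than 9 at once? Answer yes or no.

Schedule Item 1@1, Item 2@1, Item 3@2, Item 4@2, Item 5@4: d1:6  d2:7  d3:5  d4:7  d5:5  d6:5 — peak 7 ≤ 9.

yes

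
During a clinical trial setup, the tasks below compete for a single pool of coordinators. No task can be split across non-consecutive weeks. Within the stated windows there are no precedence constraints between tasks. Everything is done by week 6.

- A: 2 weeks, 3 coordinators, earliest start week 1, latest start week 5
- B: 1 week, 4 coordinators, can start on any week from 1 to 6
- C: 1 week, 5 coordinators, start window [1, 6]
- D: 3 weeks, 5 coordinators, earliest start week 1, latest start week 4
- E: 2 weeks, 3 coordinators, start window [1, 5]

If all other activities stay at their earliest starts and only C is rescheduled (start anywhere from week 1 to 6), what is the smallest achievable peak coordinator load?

C@1: w1:20  w2:11  w3:5  w4:0  w5:0  w6:0 → peak 20
C@2: w1:15  w2:16  w3:5  w4:0  w5:0  w6:0 → peak 16
C@3: w1:15  w2:11  w3:10  w4:0  w5:0  w6:0 → peak 15
C@4: w1:15  w2:11  w3:5  w4:5  w5:0  w6:0 → peak 15
C@5: w1:15  w2:11  w3:5  w4:0  w5:5  w6:0 → peak 15
C@6: w1:15  w2:11  w3:5  w4:0  w5:0  w6:5 → peak 15
Best is C@3, peak 15.

15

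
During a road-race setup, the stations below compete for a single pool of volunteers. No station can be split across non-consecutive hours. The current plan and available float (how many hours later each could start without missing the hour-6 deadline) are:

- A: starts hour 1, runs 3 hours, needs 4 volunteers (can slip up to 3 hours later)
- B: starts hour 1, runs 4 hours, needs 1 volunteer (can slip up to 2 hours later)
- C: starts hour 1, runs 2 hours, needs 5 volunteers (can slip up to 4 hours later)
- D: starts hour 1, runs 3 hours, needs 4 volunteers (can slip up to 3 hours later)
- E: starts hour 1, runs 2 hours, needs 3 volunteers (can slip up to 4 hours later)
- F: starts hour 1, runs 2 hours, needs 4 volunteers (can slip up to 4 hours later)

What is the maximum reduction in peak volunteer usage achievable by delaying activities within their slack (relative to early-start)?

Early-start peak: h1:21  h2:21  h3:9  h4:1  h5:0  h6:0 ⇒ 21.
Leveled (A@1, B@1, C@5, D@4, E@1, F@3): h1:8  h2:8  h3:9  h4:9  h5:9  h6:9 ⇒ 9.
Reduction 21 − 9 = 12.

12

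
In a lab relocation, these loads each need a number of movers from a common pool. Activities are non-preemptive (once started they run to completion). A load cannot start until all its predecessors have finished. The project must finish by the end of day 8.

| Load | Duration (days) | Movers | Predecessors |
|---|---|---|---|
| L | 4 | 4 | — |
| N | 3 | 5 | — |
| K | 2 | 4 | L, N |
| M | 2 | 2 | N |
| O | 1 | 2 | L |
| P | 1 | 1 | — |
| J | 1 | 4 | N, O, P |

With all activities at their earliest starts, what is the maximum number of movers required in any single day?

Early-start schedule: L@1, N@1, K@5, M@4, O@5, P@1, J@6.
Load per day: day 1: 10, day 2: 9, day 3: 9, day 4: 6, day 5: 8, day 6: 8, day 7: 0, day 8: 0.
Peak is 10.

10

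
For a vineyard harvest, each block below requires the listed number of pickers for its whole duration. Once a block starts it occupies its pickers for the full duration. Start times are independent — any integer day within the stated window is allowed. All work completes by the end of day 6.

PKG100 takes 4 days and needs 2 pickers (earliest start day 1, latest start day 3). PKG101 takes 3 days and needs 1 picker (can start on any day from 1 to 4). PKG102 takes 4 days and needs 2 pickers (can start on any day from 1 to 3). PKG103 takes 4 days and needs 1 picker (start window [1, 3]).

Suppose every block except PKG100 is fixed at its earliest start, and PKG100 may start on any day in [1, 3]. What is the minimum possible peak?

6

PKG100@1: d1:6  d2:6  d3:6  d4:5  d5:0  d6:0 → peak 6
PKG100@2: d1:4  d2:6  d3:6  d4:5  d5:2  d6:0 → peak 6
PKG100@3: d1:4  d2:4  d3:6  d4:5  d5:2  d6:2 → peak 6
Best is PKG100@1, peak 6.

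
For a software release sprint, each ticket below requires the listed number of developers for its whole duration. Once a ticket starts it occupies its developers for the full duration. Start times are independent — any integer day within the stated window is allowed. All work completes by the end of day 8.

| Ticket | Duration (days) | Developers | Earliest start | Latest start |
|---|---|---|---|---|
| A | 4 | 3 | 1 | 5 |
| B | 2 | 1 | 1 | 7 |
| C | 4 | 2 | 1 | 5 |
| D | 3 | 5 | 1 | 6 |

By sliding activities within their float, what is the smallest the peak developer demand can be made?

6

Early-start (A@1, B@1, C@1, D@1) gives peak 11: d1:11  d2:11  d3:10  d4:5  d5:0  d6:0  d7:0  d8:0.
Shift D→5.
Schedule A@1, B@1, C@1, D@5: d1:6  d2:6  d3:5  d4:5  d5:5  d6:5  d7:5  d8:0 — peak 6.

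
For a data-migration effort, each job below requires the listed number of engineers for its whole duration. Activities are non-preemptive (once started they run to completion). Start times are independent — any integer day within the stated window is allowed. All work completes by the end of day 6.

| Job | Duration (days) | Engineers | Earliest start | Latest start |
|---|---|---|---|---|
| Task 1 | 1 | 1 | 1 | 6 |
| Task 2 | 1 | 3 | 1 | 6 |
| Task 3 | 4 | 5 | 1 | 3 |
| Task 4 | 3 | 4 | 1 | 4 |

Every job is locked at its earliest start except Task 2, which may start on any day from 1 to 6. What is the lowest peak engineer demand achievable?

10

Task 2@1: d1:13  d2:9  d3:9  d4:5  d5:0  d6:0 → peak 13
Task 2@2: d1:10  d2:12  d3:9  d4:5  d5:0  d6:0 → peak 12
Task 2@3: d1:10  d2:9  d3:12  d4:5  d5:0  d6:0 → peak 12
Task 2@4: d1:10  d2:9  d3:9  d4:8  d5:0  d6:0 → peak 10
Task 2@5: d1:10  d2:9  d3:9  d4:5  d5:3  d6:0 → peak 10
Task 2@6: d1:10  d2:9  d3:9  d4:5  d5:0  d6:3 → peak 10
Best is Task 2@4, peak 10.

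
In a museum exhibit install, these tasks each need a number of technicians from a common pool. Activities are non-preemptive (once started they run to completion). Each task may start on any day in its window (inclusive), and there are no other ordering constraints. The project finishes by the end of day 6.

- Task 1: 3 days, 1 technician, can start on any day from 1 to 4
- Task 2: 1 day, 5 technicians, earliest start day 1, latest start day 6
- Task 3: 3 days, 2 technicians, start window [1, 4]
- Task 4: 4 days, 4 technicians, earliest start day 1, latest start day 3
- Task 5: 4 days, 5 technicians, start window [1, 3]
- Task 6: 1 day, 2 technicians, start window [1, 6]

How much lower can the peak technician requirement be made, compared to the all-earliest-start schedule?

8

Early-start peak: d1:19  d2:12  d3:12  d4:9  d5:0  d6:0 ⇒ 19.
Leveled (Task 1@1, Task 2@1, Task 3@4, Task 4@1, Task 5@2, Task 6@5): d1:10  d2:10  d3:10  d4:11  d5:9  d6:2 ⇒ 11.
Reduction 19 − 11 = 8.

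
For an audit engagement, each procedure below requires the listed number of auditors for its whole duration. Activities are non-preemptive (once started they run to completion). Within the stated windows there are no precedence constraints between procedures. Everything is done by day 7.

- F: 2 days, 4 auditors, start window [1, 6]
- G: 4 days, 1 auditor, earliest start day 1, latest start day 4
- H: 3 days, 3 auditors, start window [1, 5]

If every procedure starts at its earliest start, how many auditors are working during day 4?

1

At early start, day 4 has: G.
Demand: 1 = 1.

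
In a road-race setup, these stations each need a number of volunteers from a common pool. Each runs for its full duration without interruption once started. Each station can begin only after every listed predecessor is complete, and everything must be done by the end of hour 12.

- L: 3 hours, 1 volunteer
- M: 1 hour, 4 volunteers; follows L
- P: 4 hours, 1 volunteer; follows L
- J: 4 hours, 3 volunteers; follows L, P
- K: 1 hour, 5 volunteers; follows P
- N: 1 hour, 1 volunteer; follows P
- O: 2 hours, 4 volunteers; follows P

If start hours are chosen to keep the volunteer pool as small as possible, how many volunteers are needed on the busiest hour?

7

Early-start (L@1, M@4, P@4, J@8, K@8, N@8, O@8) gives peak 13: h1:1  h2:1  h3:1  h4:5  h5:1  h6:1  h7:1  h8:13  h9:7  h10:3  h11:3  h12:0.
Shift K→12, O→9.
Schedule L@1, M@4, P@4, J@8, K@12, N@8, O@9: h1:1  h2:1  h3:1  h4:5  h5:1  h6:1  h7:1  h8:4  h9:7  h10:7  h11:3  h12:5 — peak 7.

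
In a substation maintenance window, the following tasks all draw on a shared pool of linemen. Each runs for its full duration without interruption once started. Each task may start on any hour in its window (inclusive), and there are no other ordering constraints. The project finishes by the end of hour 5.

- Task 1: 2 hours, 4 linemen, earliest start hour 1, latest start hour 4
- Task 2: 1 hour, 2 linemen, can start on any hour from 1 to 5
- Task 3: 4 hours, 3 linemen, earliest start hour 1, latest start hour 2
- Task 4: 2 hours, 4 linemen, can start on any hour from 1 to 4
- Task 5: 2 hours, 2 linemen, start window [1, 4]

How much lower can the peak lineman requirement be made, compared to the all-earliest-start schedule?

Early-start peak: h1:15  h2:13  h3:3  h4:3  h5:0 ⇒ 15.
Leveled (Task 1@1, Task 2@1, Task 3@1, Task 4@3, Task 5@2): h1:9  h2:9  h3:9  h4:7  h5:0 ⇒ 9.
Reduction 15 − 9 = 6.

6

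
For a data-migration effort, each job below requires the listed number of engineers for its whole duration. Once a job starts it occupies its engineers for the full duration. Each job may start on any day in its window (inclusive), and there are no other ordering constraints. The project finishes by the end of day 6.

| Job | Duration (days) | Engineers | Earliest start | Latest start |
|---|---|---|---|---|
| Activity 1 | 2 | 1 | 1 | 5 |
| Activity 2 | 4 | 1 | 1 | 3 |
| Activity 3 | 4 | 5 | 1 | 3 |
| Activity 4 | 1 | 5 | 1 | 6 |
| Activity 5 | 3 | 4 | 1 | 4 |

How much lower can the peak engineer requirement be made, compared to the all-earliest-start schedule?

6

Early-start peak: d1:16  d2:11  d3:10  d4:6  d5:0  d6:0 ⇒ 16.
Leveled (Activity 1@1, Activity 2@1, Activity 3@1, Activity 4@5, Activity 5@3): d1:7  d2:7  d3:10  d4:10  d5:9  d6:0 ⇒ 10.
Reduction 16 − 10 = 6.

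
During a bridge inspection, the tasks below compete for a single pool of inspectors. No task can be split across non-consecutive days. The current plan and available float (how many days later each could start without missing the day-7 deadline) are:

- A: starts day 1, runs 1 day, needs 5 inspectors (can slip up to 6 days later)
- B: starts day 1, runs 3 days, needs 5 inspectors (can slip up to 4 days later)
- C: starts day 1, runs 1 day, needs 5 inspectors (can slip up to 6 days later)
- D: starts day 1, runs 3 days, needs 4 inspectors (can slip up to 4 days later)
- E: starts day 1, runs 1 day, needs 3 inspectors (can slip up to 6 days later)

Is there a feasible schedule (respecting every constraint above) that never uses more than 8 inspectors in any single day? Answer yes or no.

The minimum achievable peak is 9; 8 < 9, so no feasible schedule stays within the cap.

no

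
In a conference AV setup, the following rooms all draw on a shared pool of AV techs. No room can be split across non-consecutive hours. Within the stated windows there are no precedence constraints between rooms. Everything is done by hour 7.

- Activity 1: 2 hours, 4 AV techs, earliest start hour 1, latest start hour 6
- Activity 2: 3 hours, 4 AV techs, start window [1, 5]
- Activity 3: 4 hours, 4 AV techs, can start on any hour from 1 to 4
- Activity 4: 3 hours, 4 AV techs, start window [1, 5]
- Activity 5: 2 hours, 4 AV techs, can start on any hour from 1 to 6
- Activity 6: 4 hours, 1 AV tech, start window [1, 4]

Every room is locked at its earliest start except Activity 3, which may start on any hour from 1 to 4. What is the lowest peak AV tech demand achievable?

17

Activity 3@1: h1:21  h2:21  h3:13  h4:5  h5:0  h6:0  h7:0 → peak 21
Activity 3@2: h1:17  h2:21  h3:13  h4:5  h5:4  h6:0  h7:0 → peak 21
Activity 3@3: h1:17  h2:17  h3:13  h4:5  h5:4  h6:4  h7:0 → peak 17
Activity 3@4: h1:17  h2:17  h3:9  h4:5  h5:4  h6:4  h7:4 → peak 17
Best is Activity 3@3, peak 17.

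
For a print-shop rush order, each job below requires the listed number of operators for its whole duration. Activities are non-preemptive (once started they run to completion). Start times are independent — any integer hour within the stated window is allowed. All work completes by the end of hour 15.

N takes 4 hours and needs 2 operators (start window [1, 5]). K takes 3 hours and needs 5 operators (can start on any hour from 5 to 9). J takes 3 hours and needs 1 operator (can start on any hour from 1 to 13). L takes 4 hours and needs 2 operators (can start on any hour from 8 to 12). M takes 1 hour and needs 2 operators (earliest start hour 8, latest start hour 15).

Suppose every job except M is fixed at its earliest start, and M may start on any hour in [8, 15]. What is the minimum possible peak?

M@8: h1:3  h2:3  h3:3  h4:2  h5:5  h6:5  h7:5  h8:4  h9:2  h10:2  h11:2  h12:0  h13:0  h14:0  h15:0 → peak 5
M@9: h1:3  h2:3  h3:3  h4:2  h5:5  h6:5  h7:5  h8:2  h9:4  h10:2  h11:2  h12:0  h13:0  h14:0  h15:0 → peak 5
M@10: h1:3  h2:3  h3:3  h4:2  h5:5  h6:5  h7:5  h8:2  h9:2  h10:4  h11:2  h12:0  h13:0  h14:0  h15:0 → peak 5
M@11: h1:3  h2:3  h3:3  h4:2  h5:5  h6:5  h7:5  h8:2  h9:2  h10:2  h11:4  h12:0  h13:0  h14:0  h15:0 → peak 5
M@12: h1:3  h2:3  h3:3  h4:2  h5:5  h6:5  h7:5  h8:2  h9:2  h10:2  h11:2  h12:2  h13:0  h14:0  h15:0 → peak 5
M@13: h1:3  h2:3  h3:3  h4:2  h5:5  h6:5  h7:5  h8:2  h9:2  h10:2  h11:2  h12:0  h13:2  h14:0  h15:0 → peak 5
M@14: h1:3  h2:3  h3:3  h4:2  h5:5  h6:5  h7:5  h8:2  h9:2  h10:2  h11:2  h12:0  h13:0  h14:2  h15:0 → peak 5
M@15: h1:3  h2:3  h3:3  h4:2  h5:5  h6:5  h7:5  h8:2  h9:2  h10:2  h11:2  h12:0  h13:0  h14:0  h15:2 → peak 5
Best is M@8, peak 5.

5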